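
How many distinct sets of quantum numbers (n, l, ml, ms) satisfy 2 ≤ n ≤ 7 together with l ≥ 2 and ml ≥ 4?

20

For each n in the range, tally the orbitals obeying l ≥ 2 and ml ≥ 4:
n=5 → 1; n=6 → 3; n=7 → 6.
Orbitals: 1 + 3 + 6 = 10. Including both spin states (ms = ±1/2) gives 2 × 10 = 20 states.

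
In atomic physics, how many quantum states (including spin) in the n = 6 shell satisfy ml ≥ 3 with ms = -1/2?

For n = 6, l ranges over 0 … 5.
Orbitals with ml ≥ 3, by l: l=3 → 1; l=4 → 2; l=5 → 3.
Orbitals: 1 + 2 + 3 = 6. With ms fixed to a single value there is one state per orbital, giving 6 states.

6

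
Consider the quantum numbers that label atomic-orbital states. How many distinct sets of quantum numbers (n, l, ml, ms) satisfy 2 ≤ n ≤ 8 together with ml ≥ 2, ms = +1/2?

Per-shell orbital counts meeting the constraint:
n=3 → 1; n=4 → 3; n=5 → 6; n=6 → 10; n=7 → 15; n=8 → 21.
Orbitals: 1 + 3 + 6 + 10 + 15 + 21 = 56. With ms fixed to +1/2 there is one state per orbital, so 56 states.

56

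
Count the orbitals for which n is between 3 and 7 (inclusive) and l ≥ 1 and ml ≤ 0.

75

For each n in the range, tally the orbitals obeying l ≥ 1 and ml ≤ 0:
n=3 → 5; n=4 → 9; n=5 → 14; n=6 → 20; n=7 → 27.
Total orbitals: 5 + 9 + 14 + 20 + 27 = 75.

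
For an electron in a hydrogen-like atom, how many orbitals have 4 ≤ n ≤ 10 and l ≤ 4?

166

Per-shell orbital counts meeting the constraint:
n=4 → 16; n=5 → 25; n=6 → 25; n=7 → 25; n=8 → 25; n=9 → 25; n=10 → 25.
Total orbitals: 16 + 25 + 25 + 25 + 25 + 25 + 25 = 166.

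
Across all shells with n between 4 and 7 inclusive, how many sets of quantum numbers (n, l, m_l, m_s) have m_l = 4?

Treat each shell separately and count matching orbitals:
n=5 → 1; n=6 → 2; n=7 → 3.
Orbitals: 1 + 2 + 3 = 6. Including both spin states (m_s = ±1/2) gives 2 × 6 = 12 states.

12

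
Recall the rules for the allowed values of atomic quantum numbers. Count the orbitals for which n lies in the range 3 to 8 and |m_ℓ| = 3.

Treat each shell separately and count matching orbitals:
n=4 → 2; n=5 → 4; n=6 → 6; n=7 → 8; n=8 → 10.
Total orbitals: 2 + 4 + 6 + 8 + 10 = 30.

30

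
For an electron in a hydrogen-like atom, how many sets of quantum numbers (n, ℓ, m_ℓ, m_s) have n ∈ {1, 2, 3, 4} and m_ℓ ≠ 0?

For each n in the range, tally the orbitals obeying m_ℓ ≠ 0:
n=2 → 2; n=3 → 6; n=4 → 12.
Orbitals: 2 + 6 + 12 = 20. Including both spin states (m_s = ±1/2) gives 2 × 20 = 40 states.

40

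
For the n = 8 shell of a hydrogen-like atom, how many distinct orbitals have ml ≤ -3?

For n = 8, l ranges over 0 … 7.
Per l-value: l=3 → 1; l=4 → 2; l=5 → 3; l=6 → 4; l=7 → 5.
Total orbitals: 1 + 2 + 3 + 4 + 5 = 15.

15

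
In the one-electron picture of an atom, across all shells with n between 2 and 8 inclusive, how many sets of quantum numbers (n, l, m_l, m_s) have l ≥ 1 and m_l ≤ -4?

Work shell by shell — for each n, count the (l, m_l) pairs that satisfy l ≥ 1 and m_l ≤ -4:
n=5 → 1; n=6 → 3; n=7 → 6; n=8 → 10.
Orbitals: 1 + 3 + 6 + 10 = 20. Including both spin states (m_s = ±1/2) gives 2 × 20 = 40 states.

40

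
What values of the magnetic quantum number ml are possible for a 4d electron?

-2, -1, 0, 1, 2

The 4d subshell has l = 2, and ml takes every integer from −l to +l. With l = 2 that gives the 5 values -2, -1, 0, 1, 2.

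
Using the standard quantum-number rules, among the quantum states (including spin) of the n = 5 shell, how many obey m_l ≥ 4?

2

For n = 5, l ranges over 0 … 4.
Contributions: l=4 → 1.
Orbitals: 1. Each orbital carries two spin states, so 1 × 2 = 2 states.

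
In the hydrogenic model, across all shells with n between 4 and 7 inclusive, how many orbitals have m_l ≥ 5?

4

For each n in the range, tally the orbitals obeying m_l ≥ 5:
n=6 → 1; n=7 → 3.
Total orbitals: 1 + 3 = 4.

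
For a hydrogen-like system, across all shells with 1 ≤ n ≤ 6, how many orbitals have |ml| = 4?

Per-shell orbital counts meeting the constraint:
n=5 → 2; n=6 → 4.
Total orbitals: 2 + 4 = 6.

6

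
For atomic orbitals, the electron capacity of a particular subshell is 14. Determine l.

l = 3

2(2l+1) = 14 ⇒ 2l+1 = 7 ⇒ l = 3.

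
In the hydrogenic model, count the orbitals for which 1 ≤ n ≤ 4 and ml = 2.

For each n in the range, tally the orbitals obeying ml = 2:
n=3 → 1; n=4 → 2.
Total orbitals: 1 + 2 = 3.

3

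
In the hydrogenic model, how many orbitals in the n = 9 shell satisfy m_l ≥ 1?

Go through l = 0, …, 8 (the values permitted for n = 9).
The (l, m_l) pairs meeting m_l ≥ 1 give: l=1 → 1; l=2 → 2; l=3 → 3; l=4 → 4; l=5 → 5; l=6 → 6; l=7 → 7; l=8 → 8.
Total orbitals: 1 + 2 + 3 + 4 + 5 + 6 + 7 + 8 = 36.

36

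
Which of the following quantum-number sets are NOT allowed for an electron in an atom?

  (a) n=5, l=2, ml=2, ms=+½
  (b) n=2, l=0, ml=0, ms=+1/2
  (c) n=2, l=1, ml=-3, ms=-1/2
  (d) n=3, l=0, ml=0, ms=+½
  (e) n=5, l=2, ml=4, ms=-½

(c) and (e)

(c) has |ml| = 3 > l = 1, violating −l ≤ ml ≤ l.
(e) has |ml| = 4 > l = 2, violating −l ≤ ml ≤ l.
The remaining sets (a), (b), (d) satisfy all four rules.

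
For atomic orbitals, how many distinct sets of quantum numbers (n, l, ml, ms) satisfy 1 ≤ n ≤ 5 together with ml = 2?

Count contributing orbitals for each principal shell:
n=3 → 1; n=4 → 2; n=5 → 3.
Orbitals: 1 + 2 + 3 = 6. Including both spin states (ms = ±1/2) gives 2 × 6 = 12 states.

12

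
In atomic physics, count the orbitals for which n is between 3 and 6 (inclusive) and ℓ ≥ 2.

70

Go shell by shell, enumerating (ℓ, m_ℓ) with ℓ ≥ 2:
n=3 → 5; n=4 → 12; n=5 → 21; n=6 → 32.
Total orbitals: 5 + 12 + 21 + 32 = 70.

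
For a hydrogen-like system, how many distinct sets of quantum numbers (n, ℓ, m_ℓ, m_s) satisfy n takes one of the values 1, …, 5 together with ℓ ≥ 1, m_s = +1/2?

Treat each shell separately and count matching orbitals:
n=2 → 3; n=3 → 8; n=4 → 15; n=5 → 24.
Orbitals: 3 + 8 + 15 + 24 = 50. With m_s fixed to +1/2 there is one state per orbital, so 50 states.

50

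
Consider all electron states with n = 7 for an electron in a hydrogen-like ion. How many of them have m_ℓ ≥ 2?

30

The n = 7 shell has ℓ = 0 through 6; check each.
Orbitals with m_ℓ ≥ 2, by ℓ: ℓ=2 → 1; ℓ=3 → 2; ℓ=4 → 3; ℓ=5 → 4; ℓ=6 → 5.
Orbitals: 1 + 2 + 3 + 4 + 5 = 15. Each orbital carries two spin states, so 15 × 2 = 30 states.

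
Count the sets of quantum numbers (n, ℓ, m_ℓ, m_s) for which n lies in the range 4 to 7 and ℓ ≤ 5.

Per-shell orbital counts meeting the constraint:
n=4 → 16; n=5 → 25; n=6 → 36; n=7 → 36.
Orbitals: 16 + 25 + 36 + 36 = 113. Including both spin states (m_s = ±1/2) gives 2 × 113 = 226 states.

226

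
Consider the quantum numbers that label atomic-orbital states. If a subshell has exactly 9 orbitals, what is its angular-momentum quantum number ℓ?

2ℓ+1 = 9 gives ℓ = 4.

ℓ = 4 (g)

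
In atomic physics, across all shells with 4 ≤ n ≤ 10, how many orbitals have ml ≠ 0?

322

Treat each shell separately and count matching orbitals:
n=4 → 12; n=5 → 20; n=6 → 30; n=7 → 42; n=8 → 56; n=9 → 72; n=10 → 90.
Total orbitals: 12 + 20 + 30 + 42 + 56 + 72 + 90 = 322.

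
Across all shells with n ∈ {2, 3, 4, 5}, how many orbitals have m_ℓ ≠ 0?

40

Treat each shell separately and count matching orbitals:
n=2 → 2; n=3 → 6; n=4 → 12; n=5 → 20.
Total orbitals: 2 + 6 + 12 + 20 = 40.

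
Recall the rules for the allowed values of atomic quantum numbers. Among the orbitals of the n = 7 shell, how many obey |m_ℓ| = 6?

2

The n = 7 shell has ℓ = 0 through 6; check each.
Contributions: ℓ=6 → 2.
Total orbitals: 2.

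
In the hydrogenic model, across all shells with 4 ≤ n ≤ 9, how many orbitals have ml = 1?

33

Work shell by shell — for each n, count the (l, ml) pairs that satisfy ml = 1:
n=4 → 3; n=5 → 4; n=6 → 5; n=7 → 6; n=8 → 7; n=9 → 8.
Total orbitals: 3 + 4 + 5 + 6 + 7 + 8 = 33.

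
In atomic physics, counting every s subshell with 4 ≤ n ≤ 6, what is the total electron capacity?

An s subshell (ℓ = 0) exists for every n ≥ 1, so shells n = 4, 5, 6 each contribute one — 3 subshells.
Since each s subshell holds 2(2·0+1) = 2 electrons, the total is 3 × 2 = 6.

6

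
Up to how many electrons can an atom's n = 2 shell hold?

A shell holds 2n² electrons: 2 × 2² = 2 × 4 = 8.

8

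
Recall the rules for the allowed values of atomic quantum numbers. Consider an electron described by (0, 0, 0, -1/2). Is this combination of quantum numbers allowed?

The principal quantum number must be a positive integer (n ≥ 1), but here n = 0.

Invalid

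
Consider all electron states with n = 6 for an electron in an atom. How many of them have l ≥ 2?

64

Go through l = 0, …, 5 (the values permitted for n = 6).
Per l-value: l=2 → 5; l=3 → 7; l=4 → 9; l=5 → 11.
Orbitals: 5 + 7 + 9 + 11 = 32. Each orbital carries two spin states, so 32 × 2 = 64 states.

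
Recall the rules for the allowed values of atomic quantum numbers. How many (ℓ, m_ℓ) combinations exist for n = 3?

9

The n = 3 shell contains n² = 3² = 9 orbitals.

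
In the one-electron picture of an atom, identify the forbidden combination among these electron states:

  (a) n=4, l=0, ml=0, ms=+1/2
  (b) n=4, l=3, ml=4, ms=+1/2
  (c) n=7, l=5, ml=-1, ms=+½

(b)

(b) has |ml| = 4 > l = 3, violating −l ≤ ml ≤ l.
The remaining sets (a), (c) satisfy all four rules.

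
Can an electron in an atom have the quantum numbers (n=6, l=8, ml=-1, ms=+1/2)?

Not allowed

The orbital quantum number must satisfy 0 ≤ l ≤ n−1. With n = 6 the allowed l values are 0, 1, 2, 3, 4, 5, so l = 8 is out of range.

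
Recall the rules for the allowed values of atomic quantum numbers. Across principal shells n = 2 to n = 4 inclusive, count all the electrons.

58

Shell n has n² orbitals: 2²=4 + 3²=9 + 4²=16 = 29 orbitals.
Two spin states per orbital: 2 × 29 = 58 electrons.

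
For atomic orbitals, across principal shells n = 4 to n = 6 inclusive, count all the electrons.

Shell n has n² orbitals: 4²=16 + 5²=25 + 6²=36 = 77 orbitals.
Two spin states per orbital: 2 × 77 = 154 electrons.

154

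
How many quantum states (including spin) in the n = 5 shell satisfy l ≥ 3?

With n = 5 the allowed l are 0, 1, …, 4.
Per l-value: l=3 → 7; l=4 → 9.
Orbitals: 7 + 9 = 16. Each orbital carries two spin states, so 16 × 2 = 32 states.

32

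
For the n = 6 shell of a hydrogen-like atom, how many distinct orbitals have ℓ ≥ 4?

Per ℓ-value: ℓ=4 → 9; ℓ=5 → 11.
Total orbitals: 9 + 11 = 20.

20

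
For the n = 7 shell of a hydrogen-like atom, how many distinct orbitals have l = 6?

Go through l = 0, …, 6 (the values permitted for n = 7).
The (l, m_l) pairs meeting l = 6 give: l=6 → 13.
Total orbitals: 13.

13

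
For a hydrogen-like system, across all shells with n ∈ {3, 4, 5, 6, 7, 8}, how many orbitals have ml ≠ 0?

Treat each shell separately and count matching orbitals:
n=3 → 6; n=4 → 12; n=5 → 20; n=6 → 30; n=7 → 42; n=8 → 56.
Total orbitals: 6 + 12 + 20 + 30 + 42 + 56 = 166.

166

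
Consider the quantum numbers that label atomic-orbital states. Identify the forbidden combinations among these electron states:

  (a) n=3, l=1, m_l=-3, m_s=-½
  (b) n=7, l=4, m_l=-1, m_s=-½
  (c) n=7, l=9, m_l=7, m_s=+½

(a) has |m_l| = 3 > l = 1, violating −l ≤ m_l ≤ l.
(c) has l = 9 ≥ n = 7, violating 0 ≤ l ≤ n−1.
The remaining set (b) satisfies all four rules.

(a) and (c)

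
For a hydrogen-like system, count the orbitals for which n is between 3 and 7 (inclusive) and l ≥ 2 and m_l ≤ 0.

65

Per-shell orbital counts meeting the constraint:
n=3 → 3; n=4 → 7; n=5 → 12; n=6 → 18; n=7 → 25.
Total orbitals: 3 + 7 + 12 + 18 + 25 = 65.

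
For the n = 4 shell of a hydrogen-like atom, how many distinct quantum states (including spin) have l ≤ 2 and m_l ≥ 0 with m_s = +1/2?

The (l, m_l) pairs meeting l ≤ 2 and m_l ≥ 0 give: l=0 → 1; l=1 → 2; l=2 → 3.
Orbitals: 1 + 2 + 3 = 6. With m_s fixed to a single value there is one state per orbital, giving 6 states.

6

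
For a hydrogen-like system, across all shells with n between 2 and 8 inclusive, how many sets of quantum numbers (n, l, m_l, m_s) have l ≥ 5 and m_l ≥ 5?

Count contributing orbitals for each principal shell:
n=6 → 1; n=7 → 3; n=8 → 6.
Orbitals: 1 + 3 + 6 = 10. Including both spin states (m_s = ±1/2) gives 2 × 10 = 20 states.

20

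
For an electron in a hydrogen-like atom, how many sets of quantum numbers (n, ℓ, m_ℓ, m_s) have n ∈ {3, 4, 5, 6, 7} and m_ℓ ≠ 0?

Work shell by shell — for each n, count the (ℓ, m_ℓ) pairs that satisfy m_ℓ ≠ 0:
n=3 → 6; n=4 → 12; n=5 → 20; n=6 → 30; n=7 → 42.
Orbitals: 6 + 12 + 20 + 30 + 42 = 110. Including both spin states (m_s = ±1/2) gives 2 × 110 = 220 states.

220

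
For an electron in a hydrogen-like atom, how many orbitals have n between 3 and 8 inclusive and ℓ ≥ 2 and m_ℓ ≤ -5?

10

Work shell by shell — for each n, count the (ℓ, m_ℓ) pairs that satisfy ℓ ≥ 2 and m_ℓ ≤ -5:
n=6 → 1; n=7 → 3; n=8 → 6.
Total orbitals: 1 + 3 + 6 = 10.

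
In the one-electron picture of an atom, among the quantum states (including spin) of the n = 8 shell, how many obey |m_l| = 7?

With n = 8 the allowed l are 0, 1, …, 7.
Contributions: l=7 → 2.
Orbitals: 2. Each orbital carries two spin states, so 2 × 2 = 4 states.

4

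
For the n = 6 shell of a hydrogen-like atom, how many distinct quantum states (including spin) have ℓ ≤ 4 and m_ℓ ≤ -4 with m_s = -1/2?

1

The n = 6 shell has ℓ = 0 through 5; check each.
Per ℓ-value: ℓ=4 → 1.
Orbitals: 1. With m_s fixed to a single value there is one state per orbital, giving 1 state.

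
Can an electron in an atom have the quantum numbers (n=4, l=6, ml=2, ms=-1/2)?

The orbital quantum number must satisfy 0 ≤ l ≤ n−1. With n = 4 the allowed l values are 0, 1, 2, 3, so l = 6 is out of range.

No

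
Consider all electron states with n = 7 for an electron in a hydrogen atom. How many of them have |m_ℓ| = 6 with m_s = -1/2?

Contributions: ℓ=6 → 2.
Orbitals: 2. With m_s fixed to a single value there is one state per orbital, giving 2 states.

2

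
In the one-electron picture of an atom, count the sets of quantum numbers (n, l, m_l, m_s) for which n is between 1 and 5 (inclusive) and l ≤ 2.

Go shell by shell, enumerating (l, m_l) with l ≤ 2:
n=1 → 1; n=2 → 4; n=3 → 9; n=4 → 9; n=5 → 9.
Orbitals: 1 + 4 + 9 + 9 + 9 = 32. Including both spin states (m_s = ±1/2) gives 2 × 32 = 64 states.

64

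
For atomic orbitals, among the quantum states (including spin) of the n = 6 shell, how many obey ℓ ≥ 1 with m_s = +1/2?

35

Per ℓ-value: ℓ=1 → 3; ℓ=2 → 5; ℓ=3 → 7; ℓ=4 → 9; ℓ=5 → 11.
Orbitals: 3 + 5 + 7 + 9 + 11 = 35. With m_s fixed to a single value there is one state per orbital, giving 35 states.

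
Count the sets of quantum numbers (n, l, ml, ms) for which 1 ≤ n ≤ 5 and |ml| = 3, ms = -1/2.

6

Count contributing orbitals for each principal shell:
n=4 → 2; n=5 → 4.
Orbitals: 2 + 4 = 6. With ms fixed to -1/2 there is one state per orbital, so 6 states.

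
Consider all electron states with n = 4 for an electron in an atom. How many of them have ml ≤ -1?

With n = 4 the allowed l are 0, 1, …, 3.
Per l-value: l=1 → 1; l=2 → 2; l=3 → 3.
Orbitals: 1 + 2 + 3 = 6. Each orbital carries two spin states, so 6 × 2 = 12 states.

12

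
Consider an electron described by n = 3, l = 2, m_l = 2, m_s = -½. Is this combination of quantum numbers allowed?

n = 3 is a positive integer. l = 2 satisfies 0 ≤ l ≤ n−1 = 2. m_l = 2 lies in the range −l … +l (here −2 … 2). m_s = -1/2 is one of ±1/2.
All four constraints are satisfied.

Yes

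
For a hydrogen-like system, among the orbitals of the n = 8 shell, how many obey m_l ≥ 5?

Per l-value: l=5 → 1; l=6 → 2; l=7 → 3.
Total orbitals: 1 + 2 + 3 = 6.

6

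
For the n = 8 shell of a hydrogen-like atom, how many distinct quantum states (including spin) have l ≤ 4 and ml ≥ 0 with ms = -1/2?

15

Go through l = 0, …, 7 (the values permitted for n = 8).
Orbitals with l ≤ 4 and ml ≥ 0, by l: l=0 → 1; l=1 → 2; l=2 → 3; l=3 → 4; l=4 → 5.
Orbitals: 1 + 2 + 3 + 4 + 5 = 15. With ms fixed to a single value there is one state per orbital, giving 15 states.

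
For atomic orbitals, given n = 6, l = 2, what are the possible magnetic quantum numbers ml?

-2, -1, 0, 1, 2

ml takes every integer from −l to +l. With l = 2 that gives the 5 values -2, -1, 0, 1, 2.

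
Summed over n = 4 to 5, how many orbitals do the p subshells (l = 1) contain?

A p subshell (l = 1) exists for every n ≥ 2, so shells n = 4, 5 each contribute one — 2 subshells.
Since each p subshell has 2·1+1 = 3 orbitals, the total is 2 × 3 = 6.

6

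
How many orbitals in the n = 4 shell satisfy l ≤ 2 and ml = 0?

For n = 4, l ranges over 0 … 3.
Per l-value: l=0 → 1; l=1 → 1; l=2 → 1.
Total orbitals: 1 + 1 + 1 = 3.

3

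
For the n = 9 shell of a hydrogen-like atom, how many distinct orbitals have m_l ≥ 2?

28

Per l-value: l=2 → 1; l=3 → 2; l=4 → 3; l=5 → 4; l=6 → 5; l=7 → 6; l=8 → 7.
Total orbitals: 1 + 2 + 3 + 4 + 5 + 6 + 7 = 28.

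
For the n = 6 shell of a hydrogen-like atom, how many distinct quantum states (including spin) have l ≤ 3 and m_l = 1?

6

Contributions: l=1 → 1; l=2 → 1; l=3 → 1.
Orbitals: 1 + 1 + 1 = 3. Each orbital carries two spin states, so 3 × 2 = 6 states.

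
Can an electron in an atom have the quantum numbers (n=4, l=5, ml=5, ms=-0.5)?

No

The orbital quantum number must satisfy 0 ≤ l ≤ n−1. With n = 4 the allowed l values are 0, 1, 2, 3, so l = 5 is out of range.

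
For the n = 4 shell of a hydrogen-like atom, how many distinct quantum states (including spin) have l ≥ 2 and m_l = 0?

4

For n = 4, l ranges over 0 … 3.
The (l, m_l) pairs meeting l ≥ 2 and m_l = 0 give: l=2 → 1; l=3 → 1.
Orbitals: 1 + 1 = 2. Each orbital carries two spin states, so 2 × 2 = 4 states.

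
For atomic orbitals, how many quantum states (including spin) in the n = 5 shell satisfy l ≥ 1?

48

The n = 5 shell has l = 0 through 4; check each.
Contributions: l=1 → 3; l=2 → 5; l=3 → 7; l=4 → 9.
Orbitals: 3 + 5 + 7 + 9 = 24. Each orbital carries two spin states, so 24 × 2 = 48 states.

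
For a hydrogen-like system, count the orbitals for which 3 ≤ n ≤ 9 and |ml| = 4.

30

Per-shell orbital counts meeting the constraint:
n=5 → 2; n=6 → 4; n=7 → 6; n=8 → 8; n=9 → 10.
Total orbitals: 2 + 4 + 6 + 8 + 10 = 30.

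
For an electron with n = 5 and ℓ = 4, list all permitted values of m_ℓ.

-4, -3, -2, -1, 0, 1, 2, 3, 4

m_ℓ takes every integer from −ℓ to +ℓ. With ℓ = 4 that gives the 9 values -4, -3, -2, -1, 0, 1, 2, 3, 4.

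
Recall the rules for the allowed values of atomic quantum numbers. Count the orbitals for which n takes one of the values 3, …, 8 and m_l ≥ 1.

83

Go shell by shell, enumerating (l, m_l) with m_l ≥ 1:
n=3 → 3; n=4 → 6; n=5 → 10; n=6 → 15; n=7 → 21; n=8 → 28.
Total orbitals: 3 + 6 + 10 + 15 + 21 + 28 = 83.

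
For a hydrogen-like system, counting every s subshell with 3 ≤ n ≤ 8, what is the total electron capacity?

12

An s subshell (l = 0) exists for every n ≥ 1, so shells n = 3, 4, 5, 6, 7, 8 each contribute one — 6 subshells.
Since each s subshell holds 2(2·0+1) = 2 electrons, the total is 6 × 2 = 12.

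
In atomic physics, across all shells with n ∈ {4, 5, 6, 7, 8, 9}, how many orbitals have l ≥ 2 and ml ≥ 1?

110

Treat each shell separately and count matching orbitals:
n=4 → 5; n=5 → 9; n=6 → 14; n=7 → 20; n=8 → 27; n=9 → 35.
Total orbitals: 5 + 9 + 14 + 20 + 27 + 35 = 110.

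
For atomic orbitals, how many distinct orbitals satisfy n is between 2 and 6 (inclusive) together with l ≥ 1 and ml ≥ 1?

35

Per-shell orbital counts meeting the constraint:
n=2 → 1; n=3 → 3; n=4 → 6; n=5 → 10; n=6 → 15.
Total orbitals: 1 + 3 + 6 + 10 + 15 = 35.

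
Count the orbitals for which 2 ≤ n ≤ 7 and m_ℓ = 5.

Count contributing orbitals for each principal shell:
n=6 → 1; n=7 → 2.
Total orbitals: 1 + 2 = 3.

3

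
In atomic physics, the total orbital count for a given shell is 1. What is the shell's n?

n² = 1 ⇒ n = 1.

n = 1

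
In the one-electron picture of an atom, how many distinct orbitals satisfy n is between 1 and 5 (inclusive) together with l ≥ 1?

Count contributing orbitals for each principal shell:
n=2 → 3; n=3 → 8; n=4 → 15; n=5 → 24.
Total orbitals: 3 + 8 + 15 + 24 = 50.

50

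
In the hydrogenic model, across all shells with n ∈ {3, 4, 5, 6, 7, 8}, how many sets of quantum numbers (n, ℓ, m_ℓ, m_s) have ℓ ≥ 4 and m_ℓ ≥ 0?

Work shell by shell — for each n, count the (ℓ, m_ℓ) pairs that satisfy ℓ ≥ 4 and m_ℓ ≥ 0:
n=5 → 5; n=6 → 11; n=7 → 18; n=8 → 26.
Orbitals: 5 + 11 + 18 + 26 = 60. Including both spin states (m_s = ±1/2) gives 2 × 60 = 120 states.

120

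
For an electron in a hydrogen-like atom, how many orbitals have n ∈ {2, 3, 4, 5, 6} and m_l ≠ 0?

70

Treat each shell separately and count matching orbitals:
n=2 → 2; n=3 → 6; n=4 → 12; n=5 → 20; n=6 → 30.
Total orbitals: 2 + 6 + 12 + 20 + 30 = 70.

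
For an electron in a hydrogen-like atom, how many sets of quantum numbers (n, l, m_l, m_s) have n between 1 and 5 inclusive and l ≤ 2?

64

Treat each shell separately and count matching orbitals:
n=1 → 1; n=2 → 4; n=3 → 9; n=4 → 9; n=5 → 9.
Orbitals: 1 + 4 + 9 + 9 + 9 = 32. Including both spin states (m_s = ±1/2) gives 2 × 32 = 64 states.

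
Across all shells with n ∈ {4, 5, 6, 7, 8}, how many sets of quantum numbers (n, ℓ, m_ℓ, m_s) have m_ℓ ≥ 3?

70

For each n in the range, tally the orbitals obeying m_ℓ ≥ 3:
n=4 → 1; n=5 → 3; n=6 → 6; n=7 → 10; n=8 → 15.
Orbitals: 1 + 3 + 6 + 10 + 15 = 35. Including both spin states (m_s = ±1/2) gives 2 × 35 = 70 states.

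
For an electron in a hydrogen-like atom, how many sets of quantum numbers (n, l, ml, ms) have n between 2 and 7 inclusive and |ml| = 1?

84

Per-shell orbital counts meeting the constraint:
n=2 → 2; n=3 → 4; n=4 → 6; n=5 → 8; n=6 → 10; n=7 → 12.
Orbitals: 2 + 4 + 6 + 8 + 10 + 12 = 42. Including both spin states (ms = ±1/2) gives 2 × 42 = 84 states.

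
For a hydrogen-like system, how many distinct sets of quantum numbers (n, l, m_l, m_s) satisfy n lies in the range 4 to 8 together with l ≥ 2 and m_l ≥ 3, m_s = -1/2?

Per-shell orbital counts meeting the constraint:
n=4 → 1; n=5 → 3; n=6 → 6; n=7 → 10; n=8 → 15.
Orbitals: 1 + 3 + 6 + 10 + 15 = 35. With m_s fixed to -1/2 there is one state per orbital, so 35 states.

35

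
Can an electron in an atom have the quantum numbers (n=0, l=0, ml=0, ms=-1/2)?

The principal quantum number must be a positive integer (n ≥ 1), but here n = 0.

Not allowed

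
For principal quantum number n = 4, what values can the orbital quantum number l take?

l is an integer with 0 ≤ l ≤ n−1, so for n = 4: l = 0, 1, 2, 3.

0, 1, 2, 3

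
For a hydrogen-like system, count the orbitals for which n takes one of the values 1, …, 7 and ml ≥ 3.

Treat each shell separately and count matching orbitals:
n=4 → 1; n=5 → 3; n=6 → 6; n=7 → 10.
Total orbitals: 1 + 3 + 6 + 10 = 20.

20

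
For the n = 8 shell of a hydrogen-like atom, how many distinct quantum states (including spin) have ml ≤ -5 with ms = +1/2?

6

With n = 8 the allowed l are 0, 1, …, 7.
Contributions: l=5 → 1; l=6 → 2; l=7 → 3.
Orbitals: 1 + 2 + 3 = 6. With ms fixed to a single value there is one state per orbital, giving 6 states.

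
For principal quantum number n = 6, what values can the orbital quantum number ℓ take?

0, 1, 2, 3, 4, 5

ℓ is an integer with 0 ≤ ℓ ≤ n−1, so for n = 6: ℓ = 0, 1, 2, 3, 4, 5.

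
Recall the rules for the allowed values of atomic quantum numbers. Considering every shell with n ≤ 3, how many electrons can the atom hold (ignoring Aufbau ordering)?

Total orbitals = 1² + 2² + 3² = 14. Doubling for spin gives 28 electrons.

28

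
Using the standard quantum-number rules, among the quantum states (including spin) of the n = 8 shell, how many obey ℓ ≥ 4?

96

The n = 8 shell has ℓ = 0 through 7; check each.
Per ℓ-value: ℓ=4 → 9; ℓ=5 → 11; ℓ=6 → 13; ℓ=7 → 15.
Orbitals: 9 + 11 + 13 + 15 = 48. Each orbital carries two spin states, so 48 × 2 = 96 states.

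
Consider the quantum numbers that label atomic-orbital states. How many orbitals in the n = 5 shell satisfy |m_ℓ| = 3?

For n = 5, ℓ ranges over 0 … 4.
Per ℓ-value: ℓ=3 → 2; ℓ=4 → 2.
Total orbitals: 2 + 2 = 4.

4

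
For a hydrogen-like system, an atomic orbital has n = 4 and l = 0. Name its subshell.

l = 0 corresponds to the letter 's', so the subshell is 4s.

4s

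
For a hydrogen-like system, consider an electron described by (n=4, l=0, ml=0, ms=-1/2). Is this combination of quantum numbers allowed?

n = 4 is a positive integer. l = 0 satisfies 0 ≤ l ≤ n−1 = 3. ml = 0 lies in the range −l … +l (here 0). ms = -1/2 is one of ±1/2.
All four constraints are satisfied.

Valid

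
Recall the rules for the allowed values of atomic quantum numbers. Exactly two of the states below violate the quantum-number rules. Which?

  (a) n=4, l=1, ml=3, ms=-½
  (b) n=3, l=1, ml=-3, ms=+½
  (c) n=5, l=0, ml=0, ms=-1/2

(a) and (b)

(a) has |ml| = 3 > l = 1, violating −l ≤ ml ≤ l.
(b) has |ml| = 3 > l = 1, violating −l ≤ ml ≤ l.
The remaining set (c) satisfies all four rules.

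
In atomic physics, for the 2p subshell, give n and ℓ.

The leading integer gives n = 2; the letter 'p' means ℓ = 1.

n = 2, ℓ = 1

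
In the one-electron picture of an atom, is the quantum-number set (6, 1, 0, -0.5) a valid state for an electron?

Yes

n = 6 is a positive integer. ℓ = 1 satisfies 0 ≤ ℓ ≤ n−1 = 5. m_ℓ = 0 lies in the range −ℓ … +ℓ (here −1 … 1). m_s = -1/2 is one of ±1/2.
All four constraints are satisfied.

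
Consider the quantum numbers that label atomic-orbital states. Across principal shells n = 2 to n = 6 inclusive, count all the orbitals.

90

Shell n has n² orbitals: 2²=4 + 3²=9 + 4²=16 + 5²=25 + 6²=36 = 90 orbitals.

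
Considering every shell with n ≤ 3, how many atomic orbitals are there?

Total orbitals = 1² + 2² + 3² = 14.

14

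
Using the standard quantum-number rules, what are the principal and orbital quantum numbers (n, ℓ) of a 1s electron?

n = 1, ℓ = 0

The leading integer gives n = 1; the letter 's' means ℓ = 0.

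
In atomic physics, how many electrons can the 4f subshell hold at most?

A subshell with ℓ = 3 has 2ℓ+1 = 7 orbitals, each holding 2 electrons (spin ±1/2), so 7 × 2 = 14.

14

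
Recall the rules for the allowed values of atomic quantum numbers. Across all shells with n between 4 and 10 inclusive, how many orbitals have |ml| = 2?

70

Go shell by shell, enumerating (l, ml) with |ml| = 2:
n=4 → 4; n=5 → 6; n=6 → 8; n=7 → 10; n=8 → 12; n=9 → 14; n=10 → 16.
Total orbitals: 4 + 6 + 8 + 10 + 12 + 14 + 16 = 70.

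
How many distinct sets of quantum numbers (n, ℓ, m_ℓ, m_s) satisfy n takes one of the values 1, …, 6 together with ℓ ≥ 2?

Go shell by shell, enumerating (ℓ, m_ℓ) with ℓ ≥ 2:
n=3 → 5; n=4 → 12; n=5 → 21; n=6 → 32.
Orbitals: 5 + 12 + 21 + 32 = 70. Including both spin states (m_s = ±1/2) gives 2 × 70 = 140 states.

140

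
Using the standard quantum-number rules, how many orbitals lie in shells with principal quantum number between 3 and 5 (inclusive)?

50

Shell n has n² orbitals: 3²=9 + 4²=16 + 5²=25 = 50 orbitals.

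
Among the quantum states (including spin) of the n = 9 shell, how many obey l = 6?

With n = 9 the allowed l are 0, 1, …, 8.
Orbitals with l = 6, by l: l=6 → 13.
Orbitals: 13. Each orbital carries two spin states, so 13 × 2 = 26 states.

26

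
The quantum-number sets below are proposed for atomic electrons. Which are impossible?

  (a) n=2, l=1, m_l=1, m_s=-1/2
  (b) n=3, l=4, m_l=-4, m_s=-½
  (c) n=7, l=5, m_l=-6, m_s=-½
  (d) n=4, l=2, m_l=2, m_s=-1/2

(b) and (c)

(b) has l = 4 ≥ n = 3, violating 0 ≤ l ≤ n−1.
(c) has |m_l| = 6 > l = 5, violating −l ≤ m_l ≤ l.
The remaining sets (a), (d) satisfy all four rules.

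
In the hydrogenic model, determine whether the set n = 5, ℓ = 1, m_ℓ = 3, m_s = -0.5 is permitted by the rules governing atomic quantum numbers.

Not allowed

The magnetic quantum number must satisfy −ℓ ≤ m_ℓ ≤ ℓ. With ℓ = 1, m_ℓ can only be -1, 0, 1, so m_ℓ = 3 is forbidden.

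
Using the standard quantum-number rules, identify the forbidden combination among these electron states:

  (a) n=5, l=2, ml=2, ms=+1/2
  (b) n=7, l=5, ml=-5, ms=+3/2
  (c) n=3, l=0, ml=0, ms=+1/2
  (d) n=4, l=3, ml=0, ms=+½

(b) has ms = +3/2, but an electron's spin must be ±1/2.
The remaining sets (a), (c), (d) satisfy all four rules.

(b)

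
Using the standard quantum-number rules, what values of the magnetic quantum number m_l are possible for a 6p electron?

-1, 0, 1

The 6p subshell has l = 1, and m_l takes every integer from −l to +l. With l = 1 that gives the 3 values -1, 0, 1.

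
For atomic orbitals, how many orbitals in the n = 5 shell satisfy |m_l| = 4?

2

For n = 5, l ranges over 0 … 4.
Contributions: l=4 → 2.
Total orbitals: 2.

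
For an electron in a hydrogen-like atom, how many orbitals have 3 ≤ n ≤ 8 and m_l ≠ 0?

Go shell by shell, enumerating (l, m_l) with m_l ≠ 0:
n=3 → 6; n=4 → 12; n=5 → 20; n=6 → 30; n=7 → 42; n=8 → 56.
Total orbitals: 6 + 12 + 20 + 30 + 42 + 56 = 166.

166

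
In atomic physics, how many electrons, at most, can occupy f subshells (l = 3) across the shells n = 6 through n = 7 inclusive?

An f subshell (l = 3) exists for every n ≥ 4, so shells n = 6, 7 each contribute one — 2 subshells.
Since each f subshell holds 2(2·3+1) = 14 electrons, the total is 2 × 14 = 28.

28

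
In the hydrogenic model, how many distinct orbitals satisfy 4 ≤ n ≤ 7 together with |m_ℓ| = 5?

6

Count contributing orbitals for each principal shell:
n=6 → 2; n=7 → 4.
Total orbitals: 2 + 4 = 6.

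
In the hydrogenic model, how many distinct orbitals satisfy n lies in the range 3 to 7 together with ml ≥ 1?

Count contributing orbitals for each principal shell:
n=3 → 3; n=4 → 6; n=5 → 10; n=6 → 15; n=7 → 21.
Total orbitals: 3 + 6 + 10 + 15 + 21 = 55.

55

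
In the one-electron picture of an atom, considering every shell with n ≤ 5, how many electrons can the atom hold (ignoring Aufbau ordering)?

110

Total orbitals = 1² + 2² + 3² + 4² + 5² = 55. Doubling for spin gives 110 electrons.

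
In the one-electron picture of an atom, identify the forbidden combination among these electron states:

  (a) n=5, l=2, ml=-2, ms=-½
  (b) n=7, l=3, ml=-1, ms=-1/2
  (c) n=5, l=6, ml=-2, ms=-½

(c) has l = 6 ≥ n = 5, violating 0 ≤ l ≤ n−1.
The remaining sets (a), (b) satisfy all four rules.

(c)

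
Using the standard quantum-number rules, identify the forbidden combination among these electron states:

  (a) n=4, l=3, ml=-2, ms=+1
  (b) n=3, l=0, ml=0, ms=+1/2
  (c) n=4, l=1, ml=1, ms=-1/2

(a)

(a) has ms = +1, but an electron's spin must be ±1/2.
The remaining sets (b), (c) satisfy all four rules.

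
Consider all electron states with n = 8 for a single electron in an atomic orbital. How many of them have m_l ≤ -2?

42

With n = 8 the allowed l are 0, 1, …, 7.
Orbitals with m_l ≤ -2, by l: l=2 → 1; l=3 → 2; l=4 → 3; l=5 → 4; l=6 → 5; l=7 → 6.
Orbitals: 1 + 2 + 3 + 4 + 5 + 6 = 21. Each orbital carries two spin states, so 21 × 2 = 42 states.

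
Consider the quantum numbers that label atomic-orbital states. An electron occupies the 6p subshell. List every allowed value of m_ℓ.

-1, 0, 1

The 6p subshell has ℓ = 1, and m_ℓ takes every integer from −ℓ to +ℓ. With ℓ = 1 that gives the 3 values -1, 0, 1.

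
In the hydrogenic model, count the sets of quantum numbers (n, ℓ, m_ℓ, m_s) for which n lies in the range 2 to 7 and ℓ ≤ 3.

Count contributing orbitals for each principal shell:
n=2 → 4; n=3 → 9; n=4 → 16; n=5 → 16; n=6 → 16; n=7 → 16.
Orbitals: 4 + 9 + 16 + 16 + 16 + 16 = 77. Including both spin states (m_s = ±1/2) gives 2 × 77 = 154 states.

154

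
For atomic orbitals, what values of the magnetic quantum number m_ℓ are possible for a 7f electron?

-3, -2, -1, 0, 1, 2, 3

The 7f subshell has ℓ = 3, and m_ℓ takes every integer from −ℓ to +ℓ. With ℓ = 3 that gives the 7 values -3, -2, -1, 0, 1, 2, 3.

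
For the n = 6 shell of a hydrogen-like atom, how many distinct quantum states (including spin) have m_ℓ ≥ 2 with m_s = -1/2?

10

The (ℓ, m_ℓ) pairs meeting m_ℓ ≥ 2 give: ℓ=2 → 1; ℓ=3 → 2; ℓ=4 → 3; ℓ=5 → 4.
Orbitals: 1 + 2 + 3 + 4 = 10. With m_s fixed to a single value there is one state per orbital, giving 10 states.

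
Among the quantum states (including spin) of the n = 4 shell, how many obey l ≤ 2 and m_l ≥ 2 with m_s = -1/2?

The n = 4 shell has l = 0 through 3; check each.
Contributions: l=2 → 1.
Orbitals: 1. With m_s fixed to a single value there is one state per orbital, giving 1 state.

1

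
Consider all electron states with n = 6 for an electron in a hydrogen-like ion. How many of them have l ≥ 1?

Contributions: l=1 → 3; l=2 → 5; l=3 → 7; l=4 → 9; l=5 → 11.
Orbitals: 3 + 5 + 7 + 9 + 11 = 35. Each orbital carries two spin states, so 35 × 2 = 70 states.

70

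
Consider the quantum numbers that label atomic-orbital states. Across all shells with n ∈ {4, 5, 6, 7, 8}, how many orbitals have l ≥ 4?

110

Count contributing orbitals for each principal shell:
n=5 → 9; n=6 → 20; n=7 → 33; n=8 → 48.
Total orbitals: 9 + 20 + 33 + 48 = 110.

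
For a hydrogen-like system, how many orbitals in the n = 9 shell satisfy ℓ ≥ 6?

45

For n = 9, ℓ ranges over 0 … 8.
Orbitals with ℓ ≥ 6, by ℓ: ℓ=6 → 13; ℓ=7 → 15; ℓ=8 → 17.
Total orbitals: 13 + 15 + 17 = 45.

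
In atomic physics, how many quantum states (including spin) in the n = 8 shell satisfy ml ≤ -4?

20

The n = 8 shell has l = 0 through 7; check each.
The (l, ml) pairs meeting ml ≤ -4 give: l=4 → 1; l=5 → 2; l=6 → 3; l=7 → 4.
Orbitals: 1 + 2 + 3 + 4 = 10. Each orbital carries two spin states, so 10 × 2 = 20 states.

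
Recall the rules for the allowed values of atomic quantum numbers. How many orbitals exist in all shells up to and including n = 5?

Total orbitals = 1² + 2² + 3² + 4² + 5² = 55.

55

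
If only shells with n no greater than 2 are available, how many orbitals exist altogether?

Total orbitals = 1² + 2² = 5.

5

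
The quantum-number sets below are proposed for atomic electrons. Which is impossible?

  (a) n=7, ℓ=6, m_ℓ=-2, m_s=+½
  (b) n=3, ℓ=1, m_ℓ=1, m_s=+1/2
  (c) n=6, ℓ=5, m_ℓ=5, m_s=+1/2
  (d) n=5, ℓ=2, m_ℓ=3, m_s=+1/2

(d)

(d) has |m_ℓ| = 3 > ℓ = 2, violating −ℓ ≤ m_ℓ ≤ ℓ.
The remaining sets (a), (b), (c) satisfy all four rules.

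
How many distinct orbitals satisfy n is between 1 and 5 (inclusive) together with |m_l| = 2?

Treat each shell separately and count matching orbitals:
n=3 → 2; n=4 → 4; n=5 → 6.
Total orbitals: 2 + 4 + 6 = 12.

12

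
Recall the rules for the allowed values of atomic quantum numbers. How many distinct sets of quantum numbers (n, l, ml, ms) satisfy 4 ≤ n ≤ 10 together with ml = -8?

6

For each n in the range, tally the orbitals obeying ml = -8:
n=9 → 1; n=10 → 2.
Orbitals: 1 + 2 = 3. Including both spin states (ms = ±1/2) gives 2 × 3 = 6 states.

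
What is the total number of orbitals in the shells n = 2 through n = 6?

Shell n has n² orbitals: 2²=4 + 3²=9 + 4²=16 + 5²=25 + 6²=36 = 90 orbitals.

90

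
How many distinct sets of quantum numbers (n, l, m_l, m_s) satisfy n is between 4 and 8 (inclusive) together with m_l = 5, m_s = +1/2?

6

Count contributing orbitals for each principal shell:
n=6 → 1; n=7 → 2; n=8 → 3.
Orbitals: 1 + 2 + 3 = 6. With m_s fixed to +1/2 there is one state per orbital, so 6 states.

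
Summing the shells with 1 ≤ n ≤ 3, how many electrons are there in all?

Shell n has n² orbitals: 1²=1 + 2²=4 + 3²=9 = 14 orbitals.
Two spin states per orbital: 2 × 14 = 28 electrons.

28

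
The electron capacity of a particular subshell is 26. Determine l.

l = 6 (i)

2(2l+1) = 26 ⇒ 2l+1 = 13 ⇒ l = 6.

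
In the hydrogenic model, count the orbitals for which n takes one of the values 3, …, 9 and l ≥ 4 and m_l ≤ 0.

Treat each shell separately and count matching orbitals:
n=5 → 5; n=6 → 11; n=7 → 18; n=8 → 26; n=9 → 35.
Total orbitals: 5 + 11 + 18 + 26 + 35 = 95.

95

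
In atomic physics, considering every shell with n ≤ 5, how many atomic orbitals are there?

Total orbitals = 1² + 2² + 3² + 4² + 5² = 55.

55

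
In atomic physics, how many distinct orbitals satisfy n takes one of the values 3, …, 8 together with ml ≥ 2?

For each n in the range, tally the orbitals obeying ml ≥ 2:
n=3 → 1; n=4 → 3; n=5 → 6; n=6 → 10; n=7 → 15; n=8 → 21.
Total orbitals: 1 + 3 + 6 + 10 + 15 + 21 = 56.

56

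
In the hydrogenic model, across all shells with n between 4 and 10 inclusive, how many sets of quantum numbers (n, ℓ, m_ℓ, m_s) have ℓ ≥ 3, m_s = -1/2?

Go shell by shell, enumerating (ℓ, m_ℓ) with ℓ ≥ 3:
n=4 → 7; n=5 → 16; n=6 → 27; n=7 → 40; n=8 → 55; n=9 → 72; n=10 → 91.
Orbitals: 7 + 16 + 27 + 40 + 55 + 72 + 91 = 308. With m_s fixed to -1/2 there is one state per orbital, so 308 states.

308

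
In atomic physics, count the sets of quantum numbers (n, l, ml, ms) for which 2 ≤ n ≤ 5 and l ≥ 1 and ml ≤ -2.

Per-shell orbital counts meeting the constraint:
n=3 → 1; n=4 → 3; n=5 → 6.
Orbitals: 1 + 3 + 6 = 10. Including both spin states (ms = ±1/2) gives 2 × 10 = 20 states.

20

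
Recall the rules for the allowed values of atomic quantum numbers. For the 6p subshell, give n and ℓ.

The leading integer gives n = 6; the letter 'p' means ℓ = 1.

n = 6, ℓ = 1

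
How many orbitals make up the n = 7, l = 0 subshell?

A subshell has 2l+1 orbitals; with l = 0, that's 1.

1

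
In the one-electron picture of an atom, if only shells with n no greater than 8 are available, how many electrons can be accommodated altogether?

Total orbitals = 1² + 2² + 3² + 4² + 5² + 6² + 7² + 8² = 204. Doubling for spin gives 408 electrons.

408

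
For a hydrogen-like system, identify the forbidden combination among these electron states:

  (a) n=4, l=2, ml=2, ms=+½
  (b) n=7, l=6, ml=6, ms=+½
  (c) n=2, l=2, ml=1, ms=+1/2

(c) has l = 2 ≥ n = 2, violating 0 ≤ l ≤ n−1.
The remaining sets (a), (b) satisfy all four rules.

(c)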